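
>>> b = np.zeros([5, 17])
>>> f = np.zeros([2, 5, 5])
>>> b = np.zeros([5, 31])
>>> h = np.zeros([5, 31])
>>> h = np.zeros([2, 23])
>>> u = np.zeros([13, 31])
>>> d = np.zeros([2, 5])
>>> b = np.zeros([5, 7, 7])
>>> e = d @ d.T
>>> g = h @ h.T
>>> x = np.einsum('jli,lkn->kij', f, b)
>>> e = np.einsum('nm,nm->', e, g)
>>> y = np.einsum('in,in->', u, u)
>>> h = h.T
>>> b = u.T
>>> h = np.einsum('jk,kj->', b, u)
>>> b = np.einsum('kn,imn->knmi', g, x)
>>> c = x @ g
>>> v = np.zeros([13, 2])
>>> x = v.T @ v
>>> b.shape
(2, 2, 5, 7)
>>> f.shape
(2, 5, 5)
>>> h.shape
()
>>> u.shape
(13, 31)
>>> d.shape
(2, 5)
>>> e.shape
()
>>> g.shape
(2, 2)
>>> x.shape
(2, 2)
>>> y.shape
()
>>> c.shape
(7, 5, 2)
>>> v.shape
(13, 2)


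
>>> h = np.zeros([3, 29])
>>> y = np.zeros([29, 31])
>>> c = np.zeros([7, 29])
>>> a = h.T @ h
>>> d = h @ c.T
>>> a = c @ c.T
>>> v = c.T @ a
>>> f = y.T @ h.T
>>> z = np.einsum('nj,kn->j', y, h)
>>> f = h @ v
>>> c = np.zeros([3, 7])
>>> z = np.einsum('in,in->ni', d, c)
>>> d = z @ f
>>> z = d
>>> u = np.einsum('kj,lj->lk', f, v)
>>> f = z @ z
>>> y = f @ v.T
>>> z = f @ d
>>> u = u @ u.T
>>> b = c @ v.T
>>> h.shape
(3, 29)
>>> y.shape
(7, 29)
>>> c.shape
(3, 7)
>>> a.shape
(7, 7)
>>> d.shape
(7, 7)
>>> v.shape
(29, 7)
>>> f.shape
(7, 7)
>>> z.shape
(7, 7)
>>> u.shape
(29, 29)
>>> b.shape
(3, 29)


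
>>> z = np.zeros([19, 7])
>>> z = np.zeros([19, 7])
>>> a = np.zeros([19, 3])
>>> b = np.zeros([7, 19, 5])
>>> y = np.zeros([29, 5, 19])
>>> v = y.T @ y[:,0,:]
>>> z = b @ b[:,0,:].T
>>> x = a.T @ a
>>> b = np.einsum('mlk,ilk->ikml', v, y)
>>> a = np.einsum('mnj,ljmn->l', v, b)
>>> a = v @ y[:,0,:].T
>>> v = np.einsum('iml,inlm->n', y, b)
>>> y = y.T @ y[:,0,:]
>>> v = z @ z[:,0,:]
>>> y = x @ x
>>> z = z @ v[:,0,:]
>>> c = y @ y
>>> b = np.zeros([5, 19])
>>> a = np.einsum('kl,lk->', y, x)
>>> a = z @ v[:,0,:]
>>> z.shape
(7, 19, 7)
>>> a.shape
(7, 19, 7)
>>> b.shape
(5, 19)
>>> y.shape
(3, 3)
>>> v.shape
(7, 19, 7)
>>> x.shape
(3, 3)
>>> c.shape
(3, 3)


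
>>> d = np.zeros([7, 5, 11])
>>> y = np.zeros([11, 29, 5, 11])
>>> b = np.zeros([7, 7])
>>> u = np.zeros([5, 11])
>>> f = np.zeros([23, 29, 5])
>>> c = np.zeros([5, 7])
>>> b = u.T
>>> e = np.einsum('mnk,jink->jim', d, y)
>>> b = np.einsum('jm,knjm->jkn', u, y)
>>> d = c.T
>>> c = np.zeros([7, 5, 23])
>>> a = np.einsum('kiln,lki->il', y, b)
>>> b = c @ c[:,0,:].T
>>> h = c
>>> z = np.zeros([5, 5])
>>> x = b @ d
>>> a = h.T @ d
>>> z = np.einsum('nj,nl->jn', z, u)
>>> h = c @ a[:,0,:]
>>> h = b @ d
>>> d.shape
(7, 5)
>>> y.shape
(11, 29, 5, 11)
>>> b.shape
(7, 5, 7)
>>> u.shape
(5, 11)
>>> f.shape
(23, 29, 5)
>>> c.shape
(7, 5, 23)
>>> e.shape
(11, 29, 7)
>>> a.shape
(23, 5, 5)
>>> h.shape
(7, 5, 5)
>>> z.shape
(5, 5)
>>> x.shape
(7, 5, 5)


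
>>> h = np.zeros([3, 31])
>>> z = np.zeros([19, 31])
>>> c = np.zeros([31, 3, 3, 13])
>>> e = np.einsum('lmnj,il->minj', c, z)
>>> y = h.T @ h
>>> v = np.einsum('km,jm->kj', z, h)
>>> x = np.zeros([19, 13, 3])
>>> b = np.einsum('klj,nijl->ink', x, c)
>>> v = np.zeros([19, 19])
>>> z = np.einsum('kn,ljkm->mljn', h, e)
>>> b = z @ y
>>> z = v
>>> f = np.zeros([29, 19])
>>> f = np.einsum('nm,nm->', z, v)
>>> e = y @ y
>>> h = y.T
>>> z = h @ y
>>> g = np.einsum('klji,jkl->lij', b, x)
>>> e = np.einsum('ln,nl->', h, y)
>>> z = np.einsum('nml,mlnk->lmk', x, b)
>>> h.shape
(31, 31)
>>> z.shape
(3, 13, 31)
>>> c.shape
(31, 3, 3, 13)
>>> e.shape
()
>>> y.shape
(31, 31)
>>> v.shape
(19, 19)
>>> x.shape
(19, 13, 3)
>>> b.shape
(13, 3, 19, 31)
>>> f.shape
()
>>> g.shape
(3, 31, 19)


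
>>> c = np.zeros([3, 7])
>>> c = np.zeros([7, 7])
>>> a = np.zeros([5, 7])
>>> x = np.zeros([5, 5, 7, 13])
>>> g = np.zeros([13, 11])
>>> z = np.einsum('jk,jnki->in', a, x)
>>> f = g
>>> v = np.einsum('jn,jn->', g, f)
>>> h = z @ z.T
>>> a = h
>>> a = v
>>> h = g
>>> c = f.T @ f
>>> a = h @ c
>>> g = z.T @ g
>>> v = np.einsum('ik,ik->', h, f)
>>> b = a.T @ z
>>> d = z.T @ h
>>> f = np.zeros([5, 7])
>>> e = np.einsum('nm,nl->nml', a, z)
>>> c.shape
(11, 11)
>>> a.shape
(13, 11)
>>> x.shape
(5, 5, 7, 13)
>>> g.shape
(5, 11)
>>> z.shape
(13, 5)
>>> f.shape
(5, 7)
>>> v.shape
()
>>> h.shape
(13, 11)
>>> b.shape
(11, 5)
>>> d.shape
(5, 11)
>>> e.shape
(13, 11, 5)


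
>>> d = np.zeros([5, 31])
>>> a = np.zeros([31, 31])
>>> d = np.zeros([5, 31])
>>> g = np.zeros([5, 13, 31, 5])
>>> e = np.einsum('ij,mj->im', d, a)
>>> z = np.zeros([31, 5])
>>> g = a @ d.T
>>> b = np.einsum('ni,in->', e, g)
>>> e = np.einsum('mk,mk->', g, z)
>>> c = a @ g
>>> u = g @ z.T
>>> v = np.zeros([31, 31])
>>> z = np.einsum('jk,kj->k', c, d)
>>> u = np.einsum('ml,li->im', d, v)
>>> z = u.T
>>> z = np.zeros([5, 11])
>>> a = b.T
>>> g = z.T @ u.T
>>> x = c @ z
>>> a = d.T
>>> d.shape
(5, 31)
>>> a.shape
(31, 5)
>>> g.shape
(11, 31)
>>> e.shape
()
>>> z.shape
(5, 11)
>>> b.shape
()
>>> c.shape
(31, 5)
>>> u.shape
(31, 5)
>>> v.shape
(31, 31)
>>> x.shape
(31, 11)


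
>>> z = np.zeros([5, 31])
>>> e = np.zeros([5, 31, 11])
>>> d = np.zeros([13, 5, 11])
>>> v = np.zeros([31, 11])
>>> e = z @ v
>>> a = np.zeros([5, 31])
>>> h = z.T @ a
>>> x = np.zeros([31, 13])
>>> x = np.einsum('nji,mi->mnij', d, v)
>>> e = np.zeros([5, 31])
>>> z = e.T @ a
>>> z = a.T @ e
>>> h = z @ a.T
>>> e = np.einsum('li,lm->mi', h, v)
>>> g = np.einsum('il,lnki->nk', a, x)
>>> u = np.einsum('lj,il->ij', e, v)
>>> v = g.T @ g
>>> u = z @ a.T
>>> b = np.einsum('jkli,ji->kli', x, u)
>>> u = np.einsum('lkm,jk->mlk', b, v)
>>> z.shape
(31, 31)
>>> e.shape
(11, 5)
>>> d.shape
(13, 5, 11)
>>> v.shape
(11, 11)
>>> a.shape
(5, 31)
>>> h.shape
(31, 5)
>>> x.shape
(31, 13, 11, 5)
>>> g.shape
(13, 11)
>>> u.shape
(5, 13, 11)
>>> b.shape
(13, 11, 5)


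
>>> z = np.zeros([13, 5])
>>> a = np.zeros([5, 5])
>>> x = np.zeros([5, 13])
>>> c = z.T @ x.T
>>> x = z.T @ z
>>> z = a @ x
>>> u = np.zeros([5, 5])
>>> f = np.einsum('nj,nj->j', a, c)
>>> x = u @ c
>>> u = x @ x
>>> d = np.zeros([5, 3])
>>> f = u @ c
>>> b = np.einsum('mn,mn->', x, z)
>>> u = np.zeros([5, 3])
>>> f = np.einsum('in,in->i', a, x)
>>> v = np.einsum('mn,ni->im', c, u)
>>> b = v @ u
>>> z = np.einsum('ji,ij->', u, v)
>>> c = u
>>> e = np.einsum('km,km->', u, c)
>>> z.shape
()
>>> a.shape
(5, 5)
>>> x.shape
(5, 5)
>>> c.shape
(5, 3)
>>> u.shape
(5, 3)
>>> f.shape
(5,)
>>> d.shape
(5, 3)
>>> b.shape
(3, 3)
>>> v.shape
(3, 5)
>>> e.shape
()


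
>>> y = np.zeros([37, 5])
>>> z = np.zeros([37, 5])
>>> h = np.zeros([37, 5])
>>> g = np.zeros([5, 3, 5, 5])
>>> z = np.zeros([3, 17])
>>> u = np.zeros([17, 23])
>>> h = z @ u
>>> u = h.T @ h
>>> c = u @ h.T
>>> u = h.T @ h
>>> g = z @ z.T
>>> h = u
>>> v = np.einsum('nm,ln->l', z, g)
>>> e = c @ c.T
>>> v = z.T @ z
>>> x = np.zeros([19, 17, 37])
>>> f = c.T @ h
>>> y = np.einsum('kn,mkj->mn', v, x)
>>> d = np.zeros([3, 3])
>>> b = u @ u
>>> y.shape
(19, 17)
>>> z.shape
(3, 17)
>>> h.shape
(23, 23)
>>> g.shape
(3, 3)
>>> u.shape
(23, 23)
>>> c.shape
(23, 3)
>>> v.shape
(17, 17)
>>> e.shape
(23, 23)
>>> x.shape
(19, 17, 37)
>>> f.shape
(3, 23)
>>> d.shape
(3, 3)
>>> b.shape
(23, 23)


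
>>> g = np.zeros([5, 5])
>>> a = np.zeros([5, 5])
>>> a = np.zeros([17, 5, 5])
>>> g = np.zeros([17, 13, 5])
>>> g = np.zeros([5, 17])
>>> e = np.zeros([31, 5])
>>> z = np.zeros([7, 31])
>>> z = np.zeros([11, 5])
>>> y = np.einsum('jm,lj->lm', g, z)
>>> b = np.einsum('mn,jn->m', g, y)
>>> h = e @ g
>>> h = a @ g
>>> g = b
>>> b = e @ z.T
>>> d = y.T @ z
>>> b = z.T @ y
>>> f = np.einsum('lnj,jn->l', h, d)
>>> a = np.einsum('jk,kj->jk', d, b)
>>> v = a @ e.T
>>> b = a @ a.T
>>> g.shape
(5,)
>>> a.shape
(17, 5)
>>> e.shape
(31, 5)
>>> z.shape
(11, 5)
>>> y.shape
(11, 17)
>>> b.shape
(17, 17)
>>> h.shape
(17, 5, 17)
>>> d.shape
(17, 5)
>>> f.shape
(17,)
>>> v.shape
(17, 31)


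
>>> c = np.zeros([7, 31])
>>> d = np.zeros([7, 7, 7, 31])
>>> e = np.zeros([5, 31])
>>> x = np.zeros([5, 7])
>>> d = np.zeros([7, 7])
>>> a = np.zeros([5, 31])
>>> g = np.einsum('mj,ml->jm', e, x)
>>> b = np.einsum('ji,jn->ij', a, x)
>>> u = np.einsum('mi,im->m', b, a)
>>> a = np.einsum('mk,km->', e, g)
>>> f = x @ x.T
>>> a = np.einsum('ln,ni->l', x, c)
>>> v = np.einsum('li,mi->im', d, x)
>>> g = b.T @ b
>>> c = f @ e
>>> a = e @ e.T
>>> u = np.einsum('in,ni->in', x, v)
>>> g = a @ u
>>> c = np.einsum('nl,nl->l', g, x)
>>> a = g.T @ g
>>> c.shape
(7,)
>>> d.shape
(7, 7)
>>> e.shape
(5, 31)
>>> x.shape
(5, 7)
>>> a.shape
(7, 7)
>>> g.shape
(5, 7)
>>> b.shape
(31, 5)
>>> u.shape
(5, 7)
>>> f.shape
(5, 5)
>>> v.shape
(7, 5)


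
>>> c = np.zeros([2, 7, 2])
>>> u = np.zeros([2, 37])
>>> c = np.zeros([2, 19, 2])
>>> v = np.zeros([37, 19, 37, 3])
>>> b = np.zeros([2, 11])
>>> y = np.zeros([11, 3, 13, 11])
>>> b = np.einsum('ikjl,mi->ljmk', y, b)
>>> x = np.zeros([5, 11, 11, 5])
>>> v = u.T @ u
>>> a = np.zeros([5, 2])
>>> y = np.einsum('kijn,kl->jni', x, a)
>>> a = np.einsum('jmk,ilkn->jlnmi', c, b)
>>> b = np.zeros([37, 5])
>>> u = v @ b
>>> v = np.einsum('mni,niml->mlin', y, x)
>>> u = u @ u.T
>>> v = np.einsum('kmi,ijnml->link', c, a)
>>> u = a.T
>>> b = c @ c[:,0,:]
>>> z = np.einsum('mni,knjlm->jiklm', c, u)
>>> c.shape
(2, 19, 2)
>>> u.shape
(11, 19, 3, 13, 2)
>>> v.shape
(11, 2, 3, 2)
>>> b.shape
(2, 19, 2)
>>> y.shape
(11, 5, 11)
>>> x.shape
(5, 11, 11, 5)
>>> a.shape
(2, 13, 3, 19, 11)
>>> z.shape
(3, 2, 11, 13, 2)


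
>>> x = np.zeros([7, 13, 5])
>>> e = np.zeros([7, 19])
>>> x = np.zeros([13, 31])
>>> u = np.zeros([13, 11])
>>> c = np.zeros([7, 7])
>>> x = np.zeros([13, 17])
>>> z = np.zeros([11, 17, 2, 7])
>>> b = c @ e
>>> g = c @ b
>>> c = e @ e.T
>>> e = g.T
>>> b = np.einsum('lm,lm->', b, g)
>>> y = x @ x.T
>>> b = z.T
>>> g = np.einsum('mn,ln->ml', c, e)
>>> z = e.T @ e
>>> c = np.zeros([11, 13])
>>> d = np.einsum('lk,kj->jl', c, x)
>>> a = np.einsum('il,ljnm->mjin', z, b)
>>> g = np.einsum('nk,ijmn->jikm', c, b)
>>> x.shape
(13, 17)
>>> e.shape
(19, 7)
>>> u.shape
(13, 11)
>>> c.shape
(11, 13)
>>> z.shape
(7, 7)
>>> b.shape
(7, 2, 17, 11)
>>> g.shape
(2, 7, 13, 17)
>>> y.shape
(13, 13)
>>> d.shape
(17, 11)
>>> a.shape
(11, 2, 7, 17)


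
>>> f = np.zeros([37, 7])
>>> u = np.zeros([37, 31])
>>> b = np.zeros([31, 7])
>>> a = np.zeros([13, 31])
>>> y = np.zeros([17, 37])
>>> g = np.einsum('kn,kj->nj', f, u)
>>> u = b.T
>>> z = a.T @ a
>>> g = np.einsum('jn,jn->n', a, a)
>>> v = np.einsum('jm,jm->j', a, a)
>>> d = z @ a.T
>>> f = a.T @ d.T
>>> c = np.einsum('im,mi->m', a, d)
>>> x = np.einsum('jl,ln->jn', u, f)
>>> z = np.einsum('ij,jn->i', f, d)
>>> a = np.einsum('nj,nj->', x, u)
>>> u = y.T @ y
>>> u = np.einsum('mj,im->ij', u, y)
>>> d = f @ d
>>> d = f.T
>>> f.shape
(31, 31)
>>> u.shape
(17, 37)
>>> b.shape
(31, 7)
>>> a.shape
()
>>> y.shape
(17, 37)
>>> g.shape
(31,)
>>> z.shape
(31,)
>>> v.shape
(13,)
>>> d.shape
(31, 31)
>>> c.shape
(31,)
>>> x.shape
(7, 31)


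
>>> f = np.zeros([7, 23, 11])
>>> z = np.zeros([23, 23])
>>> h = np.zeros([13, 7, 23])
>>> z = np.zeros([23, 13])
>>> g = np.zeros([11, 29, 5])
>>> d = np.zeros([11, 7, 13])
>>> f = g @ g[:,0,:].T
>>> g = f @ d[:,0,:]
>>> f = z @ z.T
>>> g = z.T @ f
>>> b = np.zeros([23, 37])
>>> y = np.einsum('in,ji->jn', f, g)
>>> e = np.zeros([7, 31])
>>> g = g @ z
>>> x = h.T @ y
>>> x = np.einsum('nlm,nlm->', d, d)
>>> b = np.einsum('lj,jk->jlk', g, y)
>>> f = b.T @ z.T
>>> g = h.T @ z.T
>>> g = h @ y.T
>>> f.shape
(23, 13, 23)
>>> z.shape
(23, 13)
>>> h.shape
(13, 7, 23)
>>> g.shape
(13, 7, 13)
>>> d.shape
(11, 7, 13)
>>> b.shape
(13, 13, 23)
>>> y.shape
(13, 23)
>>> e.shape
(7, 31)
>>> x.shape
()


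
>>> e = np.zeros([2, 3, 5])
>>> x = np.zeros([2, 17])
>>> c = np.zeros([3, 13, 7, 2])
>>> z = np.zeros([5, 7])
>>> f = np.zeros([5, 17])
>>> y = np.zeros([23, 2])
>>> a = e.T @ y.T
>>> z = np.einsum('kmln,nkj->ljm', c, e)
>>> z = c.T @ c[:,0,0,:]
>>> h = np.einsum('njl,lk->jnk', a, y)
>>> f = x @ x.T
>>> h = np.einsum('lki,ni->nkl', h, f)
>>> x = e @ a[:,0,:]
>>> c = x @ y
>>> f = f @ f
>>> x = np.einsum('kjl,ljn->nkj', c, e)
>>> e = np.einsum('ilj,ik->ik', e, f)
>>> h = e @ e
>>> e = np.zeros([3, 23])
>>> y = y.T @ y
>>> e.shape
(3, 23)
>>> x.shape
(5, 2, 3)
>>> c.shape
(2, 3, 2)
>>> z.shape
(2, 7, 13, 2)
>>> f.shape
(2, 2)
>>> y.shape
(2, 2)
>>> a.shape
(5, 3, 23)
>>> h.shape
(2, 2)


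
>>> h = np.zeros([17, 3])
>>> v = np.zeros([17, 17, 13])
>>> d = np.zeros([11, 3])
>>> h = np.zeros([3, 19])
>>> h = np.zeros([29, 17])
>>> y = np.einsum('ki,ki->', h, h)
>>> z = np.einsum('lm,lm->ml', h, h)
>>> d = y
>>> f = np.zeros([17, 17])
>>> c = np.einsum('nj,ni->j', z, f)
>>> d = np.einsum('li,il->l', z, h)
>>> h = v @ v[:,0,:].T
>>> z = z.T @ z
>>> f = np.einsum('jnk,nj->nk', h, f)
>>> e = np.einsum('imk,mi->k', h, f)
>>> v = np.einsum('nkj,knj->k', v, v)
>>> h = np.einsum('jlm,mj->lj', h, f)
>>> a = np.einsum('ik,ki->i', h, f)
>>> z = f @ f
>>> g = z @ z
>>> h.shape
(17, 17)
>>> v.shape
(17,)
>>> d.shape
(17,)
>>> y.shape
()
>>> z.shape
(17, 17)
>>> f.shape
(17, 17)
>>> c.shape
(29,)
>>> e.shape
(17,)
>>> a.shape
(17,)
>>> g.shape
(17, 17)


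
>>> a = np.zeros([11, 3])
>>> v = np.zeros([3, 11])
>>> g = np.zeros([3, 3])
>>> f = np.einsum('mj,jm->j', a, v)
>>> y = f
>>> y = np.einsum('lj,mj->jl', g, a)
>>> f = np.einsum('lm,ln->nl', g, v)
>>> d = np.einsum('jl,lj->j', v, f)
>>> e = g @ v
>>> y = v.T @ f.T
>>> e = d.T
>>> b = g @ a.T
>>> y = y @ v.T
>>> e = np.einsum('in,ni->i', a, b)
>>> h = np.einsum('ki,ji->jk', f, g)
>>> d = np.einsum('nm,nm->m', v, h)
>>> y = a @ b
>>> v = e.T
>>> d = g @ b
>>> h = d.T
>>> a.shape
(11, 3)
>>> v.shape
(11,)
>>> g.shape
(3, 3)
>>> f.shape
(11, 3)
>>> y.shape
(11, 11)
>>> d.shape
(3, 11)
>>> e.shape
(11,)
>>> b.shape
(3, 11)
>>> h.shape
(11, 3)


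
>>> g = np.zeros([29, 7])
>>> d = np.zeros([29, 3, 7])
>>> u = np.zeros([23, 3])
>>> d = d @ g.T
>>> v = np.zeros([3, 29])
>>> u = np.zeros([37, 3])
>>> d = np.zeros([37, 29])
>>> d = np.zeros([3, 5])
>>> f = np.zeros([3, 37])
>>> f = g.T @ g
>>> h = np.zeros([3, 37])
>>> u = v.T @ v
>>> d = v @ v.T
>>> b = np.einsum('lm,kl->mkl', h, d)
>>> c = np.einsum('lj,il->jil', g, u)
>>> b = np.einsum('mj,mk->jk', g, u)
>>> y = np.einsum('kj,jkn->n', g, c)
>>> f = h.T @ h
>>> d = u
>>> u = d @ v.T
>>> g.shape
(29, 7)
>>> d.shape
(29, 29)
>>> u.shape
(29, 3)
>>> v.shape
(3, 29)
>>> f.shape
(37, 37)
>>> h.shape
(3, 37)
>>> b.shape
(7, 29)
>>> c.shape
(7, 29, 29)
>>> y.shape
(29,)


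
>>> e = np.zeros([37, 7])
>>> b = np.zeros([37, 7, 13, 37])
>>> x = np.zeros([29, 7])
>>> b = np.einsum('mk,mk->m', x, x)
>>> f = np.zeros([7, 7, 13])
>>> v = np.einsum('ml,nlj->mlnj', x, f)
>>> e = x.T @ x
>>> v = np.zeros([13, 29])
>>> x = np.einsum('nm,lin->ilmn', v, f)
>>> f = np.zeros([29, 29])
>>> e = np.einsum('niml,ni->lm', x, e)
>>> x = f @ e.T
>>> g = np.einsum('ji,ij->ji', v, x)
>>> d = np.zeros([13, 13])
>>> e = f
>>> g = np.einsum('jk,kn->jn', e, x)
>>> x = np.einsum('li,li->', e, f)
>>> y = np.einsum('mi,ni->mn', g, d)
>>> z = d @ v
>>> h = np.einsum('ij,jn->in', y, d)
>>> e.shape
(29, 29)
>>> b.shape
(29,)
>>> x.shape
()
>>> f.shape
(29, 29)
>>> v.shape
(13, 29)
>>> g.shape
(29, 13)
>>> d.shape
(13, 13)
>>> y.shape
(29, 13)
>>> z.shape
(13, 29)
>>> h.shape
(29, 13)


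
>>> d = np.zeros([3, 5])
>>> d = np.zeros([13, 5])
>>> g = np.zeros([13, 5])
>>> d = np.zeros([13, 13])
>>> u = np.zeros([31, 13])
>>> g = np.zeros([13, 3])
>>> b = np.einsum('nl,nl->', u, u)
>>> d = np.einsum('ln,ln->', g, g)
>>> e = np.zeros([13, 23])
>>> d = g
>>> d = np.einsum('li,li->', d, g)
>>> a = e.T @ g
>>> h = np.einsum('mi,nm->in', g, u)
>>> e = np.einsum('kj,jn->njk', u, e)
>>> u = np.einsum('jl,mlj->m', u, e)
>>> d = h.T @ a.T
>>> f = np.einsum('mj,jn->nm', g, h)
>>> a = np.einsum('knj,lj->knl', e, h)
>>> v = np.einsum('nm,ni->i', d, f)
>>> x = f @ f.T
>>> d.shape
(31, 23)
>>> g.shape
(13, 3)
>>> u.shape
(23,)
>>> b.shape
()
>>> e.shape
(23, 13, 31)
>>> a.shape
(23, 13, 3)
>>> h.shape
(3, 31)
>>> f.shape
(31, 13)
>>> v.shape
(13,)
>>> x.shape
(31, 31)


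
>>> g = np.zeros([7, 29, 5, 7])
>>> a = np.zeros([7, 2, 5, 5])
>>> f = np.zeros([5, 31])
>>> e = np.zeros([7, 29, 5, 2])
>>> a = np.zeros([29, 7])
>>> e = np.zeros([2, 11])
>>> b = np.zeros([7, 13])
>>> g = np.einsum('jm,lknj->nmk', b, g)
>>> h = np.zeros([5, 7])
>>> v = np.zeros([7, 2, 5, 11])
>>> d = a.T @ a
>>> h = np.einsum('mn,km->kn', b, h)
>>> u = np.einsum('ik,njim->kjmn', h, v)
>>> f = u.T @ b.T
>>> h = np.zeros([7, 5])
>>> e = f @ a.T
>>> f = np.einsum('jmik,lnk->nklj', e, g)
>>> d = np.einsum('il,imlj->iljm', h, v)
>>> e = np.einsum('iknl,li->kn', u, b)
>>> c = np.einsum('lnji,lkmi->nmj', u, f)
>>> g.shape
(5, 13, 29)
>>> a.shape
(29, 7)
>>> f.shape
(13, 29, 5, 7)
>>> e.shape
(2, 11)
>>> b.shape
(7, 13)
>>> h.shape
(7, 5)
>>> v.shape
(7, 2, 5, 11)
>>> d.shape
(7, 5, 11, 2)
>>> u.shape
(13, 2, 11, 7)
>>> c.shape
(2, 5, 11)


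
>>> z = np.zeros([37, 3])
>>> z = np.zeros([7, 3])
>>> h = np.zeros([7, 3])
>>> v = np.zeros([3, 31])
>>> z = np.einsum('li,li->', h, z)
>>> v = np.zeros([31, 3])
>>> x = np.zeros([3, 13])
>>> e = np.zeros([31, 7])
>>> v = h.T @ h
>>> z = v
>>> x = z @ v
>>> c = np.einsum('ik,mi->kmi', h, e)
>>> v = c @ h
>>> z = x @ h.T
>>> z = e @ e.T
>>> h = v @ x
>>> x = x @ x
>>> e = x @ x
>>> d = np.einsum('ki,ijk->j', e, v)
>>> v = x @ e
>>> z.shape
(31, 31)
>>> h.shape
(3, 31, 3)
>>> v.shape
(3, 3)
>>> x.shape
(3, 3)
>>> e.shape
(3, 3)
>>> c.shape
(3, 31, 7)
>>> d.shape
(31,)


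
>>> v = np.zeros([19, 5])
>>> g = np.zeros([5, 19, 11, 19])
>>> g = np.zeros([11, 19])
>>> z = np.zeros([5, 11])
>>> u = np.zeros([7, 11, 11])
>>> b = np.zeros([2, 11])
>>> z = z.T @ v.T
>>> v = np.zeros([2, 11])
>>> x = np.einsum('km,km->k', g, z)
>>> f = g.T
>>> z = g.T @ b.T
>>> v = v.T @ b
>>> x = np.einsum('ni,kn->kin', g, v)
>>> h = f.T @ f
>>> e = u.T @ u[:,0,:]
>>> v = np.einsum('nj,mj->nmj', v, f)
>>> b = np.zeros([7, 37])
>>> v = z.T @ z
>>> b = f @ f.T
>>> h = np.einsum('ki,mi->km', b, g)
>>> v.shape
(2, 2)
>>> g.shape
(11, 19)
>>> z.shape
(19, 2)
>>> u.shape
(7, 11, 11)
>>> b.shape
(19, 19)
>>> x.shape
(11, 19, 11)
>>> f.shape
(19, 11)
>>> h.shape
(19, 11)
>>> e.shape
(11, 11, 11)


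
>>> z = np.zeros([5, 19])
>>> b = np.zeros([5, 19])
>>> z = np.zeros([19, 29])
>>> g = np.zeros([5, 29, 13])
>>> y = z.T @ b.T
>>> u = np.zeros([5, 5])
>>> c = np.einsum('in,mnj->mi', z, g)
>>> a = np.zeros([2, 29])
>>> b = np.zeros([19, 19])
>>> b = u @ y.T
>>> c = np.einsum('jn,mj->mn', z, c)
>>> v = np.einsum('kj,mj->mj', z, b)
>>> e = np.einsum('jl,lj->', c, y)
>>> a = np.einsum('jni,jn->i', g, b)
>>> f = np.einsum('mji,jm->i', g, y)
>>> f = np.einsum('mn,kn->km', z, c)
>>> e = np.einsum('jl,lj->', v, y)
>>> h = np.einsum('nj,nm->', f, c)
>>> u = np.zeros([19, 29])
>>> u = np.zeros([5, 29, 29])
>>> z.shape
(19, 29)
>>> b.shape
(5, 29)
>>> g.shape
(5, 29, 13)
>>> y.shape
(29, 5)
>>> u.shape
(5, 29, 29)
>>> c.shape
(5, 29)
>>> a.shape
(13,)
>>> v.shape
(5, 29)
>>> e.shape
()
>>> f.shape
(5, 19)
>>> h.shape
()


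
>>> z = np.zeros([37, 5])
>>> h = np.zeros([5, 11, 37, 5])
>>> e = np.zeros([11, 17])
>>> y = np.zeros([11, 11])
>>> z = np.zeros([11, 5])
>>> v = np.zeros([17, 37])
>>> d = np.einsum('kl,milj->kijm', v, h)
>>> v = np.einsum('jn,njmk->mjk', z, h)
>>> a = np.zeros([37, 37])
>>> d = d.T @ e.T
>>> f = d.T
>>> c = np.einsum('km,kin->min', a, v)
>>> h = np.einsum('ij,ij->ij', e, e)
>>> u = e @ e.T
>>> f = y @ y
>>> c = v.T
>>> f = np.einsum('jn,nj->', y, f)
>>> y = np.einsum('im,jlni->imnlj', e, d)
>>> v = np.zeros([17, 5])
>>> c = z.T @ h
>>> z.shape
(11, 5)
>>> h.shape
(11, 17)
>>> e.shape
(11, 17)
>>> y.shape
(11, 17, 11, 5, 5)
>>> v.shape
(17, 5)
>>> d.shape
(5, 5, 11, 11)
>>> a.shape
(37, 37)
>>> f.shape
()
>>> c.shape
(5, 17)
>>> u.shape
(11, 11)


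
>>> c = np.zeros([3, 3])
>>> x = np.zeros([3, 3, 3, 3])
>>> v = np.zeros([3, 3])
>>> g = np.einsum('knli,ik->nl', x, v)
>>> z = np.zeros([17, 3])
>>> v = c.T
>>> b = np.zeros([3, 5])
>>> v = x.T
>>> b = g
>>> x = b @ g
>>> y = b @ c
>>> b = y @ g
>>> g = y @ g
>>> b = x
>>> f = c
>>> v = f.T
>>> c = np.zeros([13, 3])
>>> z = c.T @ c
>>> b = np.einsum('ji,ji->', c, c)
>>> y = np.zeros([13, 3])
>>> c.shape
(13, 3)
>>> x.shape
(3, 3)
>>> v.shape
(3, 3)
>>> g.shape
(3, 3)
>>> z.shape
(3, 3)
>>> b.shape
()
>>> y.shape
(13, 3)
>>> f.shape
(3, 3)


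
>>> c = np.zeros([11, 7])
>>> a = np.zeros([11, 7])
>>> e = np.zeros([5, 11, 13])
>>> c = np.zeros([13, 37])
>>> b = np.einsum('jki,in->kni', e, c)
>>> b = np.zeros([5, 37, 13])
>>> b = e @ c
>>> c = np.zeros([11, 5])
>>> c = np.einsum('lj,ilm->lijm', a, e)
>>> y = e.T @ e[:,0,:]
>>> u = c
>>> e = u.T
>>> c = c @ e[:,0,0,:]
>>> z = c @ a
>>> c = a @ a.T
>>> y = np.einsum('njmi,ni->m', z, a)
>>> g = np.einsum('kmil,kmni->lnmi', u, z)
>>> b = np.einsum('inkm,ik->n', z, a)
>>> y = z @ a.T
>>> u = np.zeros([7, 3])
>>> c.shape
(11, 11)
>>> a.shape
(11, 7)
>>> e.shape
(13, 7, 5, 11)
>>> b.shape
(5,)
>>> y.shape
(11, 5, 7, 11)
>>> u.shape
(7, 3)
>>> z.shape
(11, 5, 7, 7)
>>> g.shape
(13, 7, 5, 7)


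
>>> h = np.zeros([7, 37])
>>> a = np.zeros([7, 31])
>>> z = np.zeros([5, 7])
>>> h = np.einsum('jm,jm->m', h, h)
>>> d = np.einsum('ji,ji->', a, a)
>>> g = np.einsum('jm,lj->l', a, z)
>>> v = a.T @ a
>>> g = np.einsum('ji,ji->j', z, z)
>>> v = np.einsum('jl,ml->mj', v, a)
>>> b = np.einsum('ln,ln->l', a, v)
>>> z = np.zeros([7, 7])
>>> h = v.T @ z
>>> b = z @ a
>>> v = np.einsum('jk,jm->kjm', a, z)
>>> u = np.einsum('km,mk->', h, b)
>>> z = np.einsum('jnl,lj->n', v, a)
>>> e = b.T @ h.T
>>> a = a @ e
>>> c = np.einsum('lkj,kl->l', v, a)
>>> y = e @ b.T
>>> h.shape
(31, 7)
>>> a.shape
(7, 31)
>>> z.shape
(7,)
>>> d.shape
()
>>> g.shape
(5,)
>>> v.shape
(31, 7, 7)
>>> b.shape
(7, 31)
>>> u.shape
()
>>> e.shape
(31, 31)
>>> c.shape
(31,)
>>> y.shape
(31, 7)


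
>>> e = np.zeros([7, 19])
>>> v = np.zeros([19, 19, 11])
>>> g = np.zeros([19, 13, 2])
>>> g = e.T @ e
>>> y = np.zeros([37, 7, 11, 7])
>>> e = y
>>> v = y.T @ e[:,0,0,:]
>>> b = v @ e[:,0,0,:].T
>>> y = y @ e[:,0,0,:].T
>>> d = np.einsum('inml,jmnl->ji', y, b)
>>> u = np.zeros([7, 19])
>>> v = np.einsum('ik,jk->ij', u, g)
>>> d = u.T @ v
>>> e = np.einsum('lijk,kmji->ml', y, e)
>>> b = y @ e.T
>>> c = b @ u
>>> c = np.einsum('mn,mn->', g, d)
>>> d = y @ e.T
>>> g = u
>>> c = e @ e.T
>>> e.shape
(7, 37)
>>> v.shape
(7, 19)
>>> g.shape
(7, 19)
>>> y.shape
(37, 7, 11, 37)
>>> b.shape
(37, 7, 11, 7)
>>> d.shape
(37, 7, 11, 7)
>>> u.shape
(7, 19)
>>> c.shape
(7, 7)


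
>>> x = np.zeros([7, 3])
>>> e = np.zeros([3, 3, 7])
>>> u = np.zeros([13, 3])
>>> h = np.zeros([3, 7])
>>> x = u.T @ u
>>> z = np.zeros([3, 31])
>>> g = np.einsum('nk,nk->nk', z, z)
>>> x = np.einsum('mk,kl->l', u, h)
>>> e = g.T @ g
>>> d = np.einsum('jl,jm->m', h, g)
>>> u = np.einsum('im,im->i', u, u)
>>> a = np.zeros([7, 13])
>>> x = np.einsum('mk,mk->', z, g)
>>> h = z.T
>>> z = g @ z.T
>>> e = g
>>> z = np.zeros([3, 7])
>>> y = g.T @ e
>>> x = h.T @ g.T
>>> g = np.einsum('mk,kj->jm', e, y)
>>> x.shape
(3, 3)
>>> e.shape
(3, 31)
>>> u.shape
(13,)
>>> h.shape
(31, 3)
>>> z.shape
(3, 7)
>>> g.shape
(31, 3)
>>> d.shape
(31,)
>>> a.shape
(7, 13)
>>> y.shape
(31, 31)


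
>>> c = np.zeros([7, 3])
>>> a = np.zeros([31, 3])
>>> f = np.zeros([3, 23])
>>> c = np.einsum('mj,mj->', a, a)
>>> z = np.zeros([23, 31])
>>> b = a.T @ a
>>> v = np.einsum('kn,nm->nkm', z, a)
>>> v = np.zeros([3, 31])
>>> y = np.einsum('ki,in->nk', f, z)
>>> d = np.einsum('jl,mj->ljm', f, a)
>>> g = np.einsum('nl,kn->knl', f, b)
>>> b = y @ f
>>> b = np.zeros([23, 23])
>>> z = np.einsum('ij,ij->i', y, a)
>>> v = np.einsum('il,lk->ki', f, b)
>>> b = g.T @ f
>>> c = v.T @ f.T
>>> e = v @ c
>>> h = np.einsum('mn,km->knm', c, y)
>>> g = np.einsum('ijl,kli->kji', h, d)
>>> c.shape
(3, 3)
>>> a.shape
(31, 3)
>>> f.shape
(3, 23)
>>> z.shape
(31,)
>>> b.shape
(23, 3, 23)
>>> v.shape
(23, 3)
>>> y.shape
(31, 3)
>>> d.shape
(23, 3, 31)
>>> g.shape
(23, 3, 31)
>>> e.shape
(23, 3)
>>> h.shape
(31, 3, 3)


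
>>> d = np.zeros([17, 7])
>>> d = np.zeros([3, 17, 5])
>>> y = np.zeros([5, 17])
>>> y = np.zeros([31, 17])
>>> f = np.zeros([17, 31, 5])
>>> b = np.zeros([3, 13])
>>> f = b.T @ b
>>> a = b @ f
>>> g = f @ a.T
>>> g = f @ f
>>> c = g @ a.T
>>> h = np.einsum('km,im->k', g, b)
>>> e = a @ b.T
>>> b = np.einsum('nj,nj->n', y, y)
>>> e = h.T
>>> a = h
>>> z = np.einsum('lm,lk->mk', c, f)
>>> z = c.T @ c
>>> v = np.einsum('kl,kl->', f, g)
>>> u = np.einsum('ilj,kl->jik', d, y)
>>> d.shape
(3, 17, 5)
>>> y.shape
(31, 17)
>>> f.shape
(13, 13)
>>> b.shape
(31,)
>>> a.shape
(13,)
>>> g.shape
(13, 13)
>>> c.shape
(13, 3)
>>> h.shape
(13,)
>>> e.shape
(13,)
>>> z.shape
(3, 3)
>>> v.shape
()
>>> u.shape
(5, 3, 31)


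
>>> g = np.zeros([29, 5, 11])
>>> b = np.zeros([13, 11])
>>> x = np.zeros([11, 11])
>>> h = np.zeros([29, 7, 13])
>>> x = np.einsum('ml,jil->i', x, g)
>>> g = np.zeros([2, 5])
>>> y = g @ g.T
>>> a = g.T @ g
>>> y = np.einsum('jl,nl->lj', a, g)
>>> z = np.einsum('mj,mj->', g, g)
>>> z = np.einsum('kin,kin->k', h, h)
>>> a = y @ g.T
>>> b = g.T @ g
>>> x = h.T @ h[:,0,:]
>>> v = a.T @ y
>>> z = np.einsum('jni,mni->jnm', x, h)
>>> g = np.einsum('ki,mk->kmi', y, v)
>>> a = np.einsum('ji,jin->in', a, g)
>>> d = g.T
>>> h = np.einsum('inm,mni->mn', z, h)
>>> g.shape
(5, 2, 5)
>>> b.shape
(5, 5)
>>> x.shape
(13, 7, 13)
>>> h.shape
(29, 7)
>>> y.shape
(5, 5)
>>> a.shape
(2, 5)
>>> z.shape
(13, 7, 29)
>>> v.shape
(2, 5)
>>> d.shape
(5, 2, 5)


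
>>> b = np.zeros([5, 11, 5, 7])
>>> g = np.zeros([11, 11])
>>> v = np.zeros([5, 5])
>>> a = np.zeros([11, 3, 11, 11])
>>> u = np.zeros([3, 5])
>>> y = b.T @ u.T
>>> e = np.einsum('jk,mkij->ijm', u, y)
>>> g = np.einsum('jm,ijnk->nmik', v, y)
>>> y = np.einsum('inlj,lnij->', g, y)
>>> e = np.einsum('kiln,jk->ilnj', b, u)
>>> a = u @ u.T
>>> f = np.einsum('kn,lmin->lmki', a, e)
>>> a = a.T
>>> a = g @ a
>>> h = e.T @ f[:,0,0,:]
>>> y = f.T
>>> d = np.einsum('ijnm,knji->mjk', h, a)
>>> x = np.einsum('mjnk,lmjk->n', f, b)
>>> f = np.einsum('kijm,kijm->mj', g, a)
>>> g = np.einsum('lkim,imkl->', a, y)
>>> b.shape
(5, 11, 5, 7)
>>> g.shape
()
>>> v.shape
(5, 5)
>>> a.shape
(11, 5, 7, 3)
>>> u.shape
(3, 5)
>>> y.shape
(7, 3, 5, 11)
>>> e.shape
(11, 5, 7, 3)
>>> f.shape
(3, 7)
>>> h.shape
(3, 7, 5, 7)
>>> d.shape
(7, 7, 11)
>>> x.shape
(3,)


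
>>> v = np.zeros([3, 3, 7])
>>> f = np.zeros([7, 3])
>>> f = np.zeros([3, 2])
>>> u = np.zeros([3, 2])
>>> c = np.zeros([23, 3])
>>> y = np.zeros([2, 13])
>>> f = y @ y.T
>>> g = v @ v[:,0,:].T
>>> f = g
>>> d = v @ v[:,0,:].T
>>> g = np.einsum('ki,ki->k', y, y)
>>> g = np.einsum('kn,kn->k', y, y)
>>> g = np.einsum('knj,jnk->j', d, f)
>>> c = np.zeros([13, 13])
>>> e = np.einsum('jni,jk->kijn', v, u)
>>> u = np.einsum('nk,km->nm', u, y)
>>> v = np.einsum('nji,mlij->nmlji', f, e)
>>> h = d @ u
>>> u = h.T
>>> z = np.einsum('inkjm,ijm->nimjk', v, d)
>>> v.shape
(3, 2, 7, 3, 3)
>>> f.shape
(3, 3, 3)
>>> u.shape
(13, 3, 3)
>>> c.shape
(13, 13)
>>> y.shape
(2, 13)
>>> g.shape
(3,)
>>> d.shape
(3, 3, 3)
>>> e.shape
(2, 7, 3, 3)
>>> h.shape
(3, 3, 13)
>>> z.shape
(2, 3, 3, 3, 7)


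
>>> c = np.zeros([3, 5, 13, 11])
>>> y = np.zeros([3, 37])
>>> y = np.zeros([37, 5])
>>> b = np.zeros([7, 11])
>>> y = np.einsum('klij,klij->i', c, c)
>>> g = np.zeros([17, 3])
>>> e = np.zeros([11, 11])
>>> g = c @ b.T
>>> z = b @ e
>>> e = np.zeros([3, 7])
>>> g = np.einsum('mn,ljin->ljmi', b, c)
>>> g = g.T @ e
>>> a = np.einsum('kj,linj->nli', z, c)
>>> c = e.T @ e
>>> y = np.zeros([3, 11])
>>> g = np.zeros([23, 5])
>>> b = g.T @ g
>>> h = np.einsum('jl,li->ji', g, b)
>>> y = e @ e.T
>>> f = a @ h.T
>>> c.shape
(7, 7)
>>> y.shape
(3, 3)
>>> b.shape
(5, 5)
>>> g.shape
(23, 5)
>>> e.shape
(3, 7)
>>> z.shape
(7, 11)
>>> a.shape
(13, 3, 5)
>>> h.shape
(23, 5)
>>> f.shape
(13, 3, 23)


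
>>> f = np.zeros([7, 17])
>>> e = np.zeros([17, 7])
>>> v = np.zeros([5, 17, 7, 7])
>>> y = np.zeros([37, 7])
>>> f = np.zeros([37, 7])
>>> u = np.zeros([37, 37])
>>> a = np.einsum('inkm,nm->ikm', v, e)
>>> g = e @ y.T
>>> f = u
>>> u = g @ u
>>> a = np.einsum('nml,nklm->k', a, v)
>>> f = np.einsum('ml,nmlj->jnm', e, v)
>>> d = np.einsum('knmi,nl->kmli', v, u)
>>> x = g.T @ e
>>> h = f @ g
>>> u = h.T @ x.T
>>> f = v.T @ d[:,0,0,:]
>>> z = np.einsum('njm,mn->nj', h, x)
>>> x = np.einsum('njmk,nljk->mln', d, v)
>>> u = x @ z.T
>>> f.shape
(7, 7, 17, 7)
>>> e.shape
(17, 7)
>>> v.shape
(5, 17, 7, 7)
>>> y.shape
(37, 7)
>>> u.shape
(37, 17, 7)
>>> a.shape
(17,)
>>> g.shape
(17, 37)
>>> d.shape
(5, 7, 37, 7)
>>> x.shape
(37, 17, 5)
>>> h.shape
(7, 5, 37)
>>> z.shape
(7, 5)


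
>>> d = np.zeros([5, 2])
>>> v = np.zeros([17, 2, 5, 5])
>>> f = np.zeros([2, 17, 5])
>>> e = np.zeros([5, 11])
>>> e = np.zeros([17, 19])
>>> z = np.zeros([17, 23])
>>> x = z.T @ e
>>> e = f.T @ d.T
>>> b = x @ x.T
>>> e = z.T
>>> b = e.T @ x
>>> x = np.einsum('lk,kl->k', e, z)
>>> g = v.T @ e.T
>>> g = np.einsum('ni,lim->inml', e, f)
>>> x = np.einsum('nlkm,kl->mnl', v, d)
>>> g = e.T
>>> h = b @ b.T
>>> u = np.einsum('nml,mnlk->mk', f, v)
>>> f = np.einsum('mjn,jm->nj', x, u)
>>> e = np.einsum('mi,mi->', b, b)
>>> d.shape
(5, 2)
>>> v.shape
(17, 2, 5, 5)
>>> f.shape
(2, 17)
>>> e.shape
()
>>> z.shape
(17, 23)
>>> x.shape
(5, 17, 2)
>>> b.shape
(17, 19)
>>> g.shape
(17, 23)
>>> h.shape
(17, 17)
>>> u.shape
(17, 5)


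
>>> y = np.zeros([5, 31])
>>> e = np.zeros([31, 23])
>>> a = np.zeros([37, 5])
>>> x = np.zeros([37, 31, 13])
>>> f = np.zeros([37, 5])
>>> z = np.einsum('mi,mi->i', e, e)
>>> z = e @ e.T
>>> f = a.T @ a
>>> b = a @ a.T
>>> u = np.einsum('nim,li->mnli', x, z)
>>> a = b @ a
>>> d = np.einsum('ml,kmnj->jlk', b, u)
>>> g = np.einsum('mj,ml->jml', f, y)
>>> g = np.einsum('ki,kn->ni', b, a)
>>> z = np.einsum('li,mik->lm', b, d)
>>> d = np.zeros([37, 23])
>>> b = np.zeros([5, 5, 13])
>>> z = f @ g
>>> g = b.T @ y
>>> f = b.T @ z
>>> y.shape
(5, 31)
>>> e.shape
(31, 23)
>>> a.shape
(37, 5)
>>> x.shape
(37, 31, 13)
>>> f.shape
(13, 5, 37)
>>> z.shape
(5, 37)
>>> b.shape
(5, 5, 13)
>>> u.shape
(13, 37, 31, 31)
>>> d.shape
(37, 23)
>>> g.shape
(13, 5, 31)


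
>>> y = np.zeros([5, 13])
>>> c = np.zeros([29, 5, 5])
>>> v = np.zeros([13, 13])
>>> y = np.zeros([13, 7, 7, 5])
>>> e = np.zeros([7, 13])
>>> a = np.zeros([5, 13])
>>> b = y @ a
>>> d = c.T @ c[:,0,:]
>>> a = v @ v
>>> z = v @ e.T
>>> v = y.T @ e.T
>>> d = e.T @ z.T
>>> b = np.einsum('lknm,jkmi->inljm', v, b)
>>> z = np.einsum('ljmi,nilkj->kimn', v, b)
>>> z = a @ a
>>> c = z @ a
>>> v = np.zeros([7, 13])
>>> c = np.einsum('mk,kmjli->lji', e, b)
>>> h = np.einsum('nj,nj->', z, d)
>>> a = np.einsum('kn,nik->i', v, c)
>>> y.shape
(13, 7, 7, 5)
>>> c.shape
(13, 5, 7)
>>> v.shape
(7, 13)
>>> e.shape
(7, 13)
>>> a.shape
(5,)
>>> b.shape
(13, 7, 5, 13, 7)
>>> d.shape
(13, 13)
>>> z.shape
(13, 13)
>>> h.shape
()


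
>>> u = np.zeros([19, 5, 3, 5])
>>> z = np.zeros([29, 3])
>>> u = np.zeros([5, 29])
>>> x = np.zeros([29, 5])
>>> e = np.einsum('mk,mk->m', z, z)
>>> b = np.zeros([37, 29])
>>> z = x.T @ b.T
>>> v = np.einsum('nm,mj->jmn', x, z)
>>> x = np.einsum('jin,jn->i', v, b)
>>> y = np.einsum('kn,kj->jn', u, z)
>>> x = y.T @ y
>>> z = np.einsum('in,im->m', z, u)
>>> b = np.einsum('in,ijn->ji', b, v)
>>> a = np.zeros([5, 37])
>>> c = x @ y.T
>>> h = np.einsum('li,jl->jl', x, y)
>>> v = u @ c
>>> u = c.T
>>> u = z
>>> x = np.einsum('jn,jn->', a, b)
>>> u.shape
(29,)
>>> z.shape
(29,)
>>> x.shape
()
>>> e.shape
(29,)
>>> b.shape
(5, 37)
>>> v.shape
(5, 37)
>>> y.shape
(37, 29)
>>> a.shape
(5, 37)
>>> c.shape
(29, 37)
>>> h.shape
(37, 29)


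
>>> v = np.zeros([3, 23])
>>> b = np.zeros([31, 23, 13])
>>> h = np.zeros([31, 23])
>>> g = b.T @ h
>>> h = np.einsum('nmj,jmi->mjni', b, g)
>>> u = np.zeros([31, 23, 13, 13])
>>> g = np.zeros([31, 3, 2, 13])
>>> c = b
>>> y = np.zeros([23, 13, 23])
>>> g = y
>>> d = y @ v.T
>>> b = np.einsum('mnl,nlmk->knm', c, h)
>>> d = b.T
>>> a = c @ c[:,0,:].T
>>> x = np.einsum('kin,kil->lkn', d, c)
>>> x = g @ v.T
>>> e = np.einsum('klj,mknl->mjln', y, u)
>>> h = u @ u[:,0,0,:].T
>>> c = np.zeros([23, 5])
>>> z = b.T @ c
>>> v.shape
(3, 23)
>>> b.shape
(23, 23, 31)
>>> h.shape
(31, 23, 13, 31)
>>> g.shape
(23, 13, 23)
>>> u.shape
(31, 23, 13, 13)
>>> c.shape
(23, 5)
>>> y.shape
(23, 13, 23)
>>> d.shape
(31, 23, 23)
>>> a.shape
(31, 23, 31)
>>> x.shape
(23, 13, 3)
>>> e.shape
(31, 23, 13, 13)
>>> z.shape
(31, 23, 5)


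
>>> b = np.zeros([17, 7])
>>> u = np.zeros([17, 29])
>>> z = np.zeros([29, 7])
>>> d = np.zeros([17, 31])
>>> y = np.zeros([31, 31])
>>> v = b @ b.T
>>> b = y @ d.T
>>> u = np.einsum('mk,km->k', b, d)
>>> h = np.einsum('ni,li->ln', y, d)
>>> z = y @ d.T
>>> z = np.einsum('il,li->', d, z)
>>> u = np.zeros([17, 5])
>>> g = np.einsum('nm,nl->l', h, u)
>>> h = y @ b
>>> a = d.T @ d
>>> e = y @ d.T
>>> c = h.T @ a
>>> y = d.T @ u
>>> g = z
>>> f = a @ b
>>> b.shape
(31, 17)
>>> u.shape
(17, 5)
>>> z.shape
()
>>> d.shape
(17, 31)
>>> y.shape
(31, 5)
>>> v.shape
(17, 17)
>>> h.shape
(31, 17)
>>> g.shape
()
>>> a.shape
(31, 31)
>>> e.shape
(31, 17)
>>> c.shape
(17, 31)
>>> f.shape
(31, 17)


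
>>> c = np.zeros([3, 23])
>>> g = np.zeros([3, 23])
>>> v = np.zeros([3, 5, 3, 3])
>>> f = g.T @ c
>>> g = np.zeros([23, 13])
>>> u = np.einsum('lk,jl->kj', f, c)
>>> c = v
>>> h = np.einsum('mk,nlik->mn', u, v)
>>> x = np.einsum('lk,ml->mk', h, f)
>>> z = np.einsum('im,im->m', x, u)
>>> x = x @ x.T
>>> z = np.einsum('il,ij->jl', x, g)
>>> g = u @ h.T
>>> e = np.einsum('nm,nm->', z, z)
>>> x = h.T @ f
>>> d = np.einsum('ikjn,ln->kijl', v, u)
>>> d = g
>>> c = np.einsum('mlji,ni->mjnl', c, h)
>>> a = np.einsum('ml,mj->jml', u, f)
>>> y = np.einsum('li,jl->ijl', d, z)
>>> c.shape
(3, 3, 23, 5)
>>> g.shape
(23, 23)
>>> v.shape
(3, 5, 3, 3)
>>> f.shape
(23, 23)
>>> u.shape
(23, 3)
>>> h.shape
(23, 3)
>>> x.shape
(3, 23)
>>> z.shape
(13, 23)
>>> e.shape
()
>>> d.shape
(23, 23)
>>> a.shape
(23, 23, 3)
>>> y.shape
(23, 13, 23)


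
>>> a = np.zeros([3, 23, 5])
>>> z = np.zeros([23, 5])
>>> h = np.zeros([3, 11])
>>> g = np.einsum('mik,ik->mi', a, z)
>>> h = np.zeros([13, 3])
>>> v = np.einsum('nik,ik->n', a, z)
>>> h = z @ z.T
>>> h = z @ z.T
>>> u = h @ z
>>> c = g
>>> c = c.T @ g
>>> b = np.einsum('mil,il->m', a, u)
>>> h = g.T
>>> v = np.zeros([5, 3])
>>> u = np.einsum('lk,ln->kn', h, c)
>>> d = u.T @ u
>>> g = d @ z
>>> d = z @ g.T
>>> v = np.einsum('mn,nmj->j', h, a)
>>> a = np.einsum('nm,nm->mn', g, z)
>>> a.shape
(5, 23)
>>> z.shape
(23, 5)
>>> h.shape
(23, 3)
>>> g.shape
(23, 5)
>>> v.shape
(5,)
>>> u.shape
(3, 23)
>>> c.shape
(23, 23)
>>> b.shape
(3,)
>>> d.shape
(23, 23)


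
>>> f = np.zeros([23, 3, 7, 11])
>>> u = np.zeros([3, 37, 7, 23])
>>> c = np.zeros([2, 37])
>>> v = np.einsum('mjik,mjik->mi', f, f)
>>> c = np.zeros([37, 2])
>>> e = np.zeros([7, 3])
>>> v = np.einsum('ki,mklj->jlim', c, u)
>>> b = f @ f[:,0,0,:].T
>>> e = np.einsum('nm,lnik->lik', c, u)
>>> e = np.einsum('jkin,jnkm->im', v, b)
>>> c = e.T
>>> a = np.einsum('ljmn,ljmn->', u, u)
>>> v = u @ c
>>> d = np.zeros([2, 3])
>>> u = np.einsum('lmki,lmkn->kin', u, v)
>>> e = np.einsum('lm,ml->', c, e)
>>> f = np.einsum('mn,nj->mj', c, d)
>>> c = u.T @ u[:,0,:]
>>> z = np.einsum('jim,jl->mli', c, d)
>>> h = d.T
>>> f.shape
(23, 3)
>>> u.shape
(7, 23, 2)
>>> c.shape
(2, 23, 2)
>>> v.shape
(3, 37, 7, 2)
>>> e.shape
()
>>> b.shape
(23, 3, 7, 23)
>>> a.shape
()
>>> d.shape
(2, 3)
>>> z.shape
(2, 3, 23)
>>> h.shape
(3, 2)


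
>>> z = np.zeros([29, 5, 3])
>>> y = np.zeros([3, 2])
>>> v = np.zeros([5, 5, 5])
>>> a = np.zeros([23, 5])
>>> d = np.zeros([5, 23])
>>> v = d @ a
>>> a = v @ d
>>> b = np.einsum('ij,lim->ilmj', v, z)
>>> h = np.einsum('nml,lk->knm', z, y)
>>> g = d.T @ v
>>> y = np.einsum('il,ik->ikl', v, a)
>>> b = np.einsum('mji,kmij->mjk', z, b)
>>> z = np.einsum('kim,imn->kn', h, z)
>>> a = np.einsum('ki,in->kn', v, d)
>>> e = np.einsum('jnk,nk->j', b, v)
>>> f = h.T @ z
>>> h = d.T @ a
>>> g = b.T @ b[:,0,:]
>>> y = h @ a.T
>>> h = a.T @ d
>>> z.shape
(2, 3)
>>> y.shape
(23, 5)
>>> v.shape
(5, 5)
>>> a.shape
(5, 23)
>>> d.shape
(5, 23)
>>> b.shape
(29, 5, 5)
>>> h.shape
(23, 23)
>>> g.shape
(5, 5, 5)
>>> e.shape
(29,)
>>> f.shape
(5, 29, 3)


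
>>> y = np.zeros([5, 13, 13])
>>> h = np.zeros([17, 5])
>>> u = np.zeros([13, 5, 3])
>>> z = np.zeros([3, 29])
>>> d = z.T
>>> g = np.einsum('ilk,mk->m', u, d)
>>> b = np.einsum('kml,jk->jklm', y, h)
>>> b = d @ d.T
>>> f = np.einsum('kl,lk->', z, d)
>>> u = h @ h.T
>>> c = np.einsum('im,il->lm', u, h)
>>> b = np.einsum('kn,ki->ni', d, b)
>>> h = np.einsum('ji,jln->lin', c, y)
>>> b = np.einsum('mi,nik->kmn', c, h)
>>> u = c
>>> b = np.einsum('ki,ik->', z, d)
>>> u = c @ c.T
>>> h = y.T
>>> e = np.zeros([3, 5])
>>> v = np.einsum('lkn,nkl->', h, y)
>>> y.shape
(5, 13, 13)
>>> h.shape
(13, 13, 5)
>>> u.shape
(5, 5)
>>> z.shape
(3, 29)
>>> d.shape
(29, 3)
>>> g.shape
(29,)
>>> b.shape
()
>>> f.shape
()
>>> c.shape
(5, 17)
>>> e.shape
(3, 5)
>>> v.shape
()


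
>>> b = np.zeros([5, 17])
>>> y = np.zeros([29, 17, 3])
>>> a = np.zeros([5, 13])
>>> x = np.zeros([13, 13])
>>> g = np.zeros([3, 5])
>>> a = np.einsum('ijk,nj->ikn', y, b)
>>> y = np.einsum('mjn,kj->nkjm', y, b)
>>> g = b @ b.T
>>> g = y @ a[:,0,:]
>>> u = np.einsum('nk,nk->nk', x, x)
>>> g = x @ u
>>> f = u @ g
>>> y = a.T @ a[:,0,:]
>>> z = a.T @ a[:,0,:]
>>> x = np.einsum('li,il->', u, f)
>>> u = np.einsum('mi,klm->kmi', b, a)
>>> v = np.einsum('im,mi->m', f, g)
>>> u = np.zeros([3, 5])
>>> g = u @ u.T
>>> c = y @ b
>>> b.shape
(5, 17)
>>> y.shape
(5, 3, 5)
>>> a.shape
(29, 3, 5)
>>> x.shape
()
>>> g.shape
(3, 3)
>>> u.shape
(3, 5)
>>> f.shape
(13, 13)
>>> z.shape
(5, 3, 5)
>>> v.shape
(13,)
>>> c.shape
(5, 3, 17)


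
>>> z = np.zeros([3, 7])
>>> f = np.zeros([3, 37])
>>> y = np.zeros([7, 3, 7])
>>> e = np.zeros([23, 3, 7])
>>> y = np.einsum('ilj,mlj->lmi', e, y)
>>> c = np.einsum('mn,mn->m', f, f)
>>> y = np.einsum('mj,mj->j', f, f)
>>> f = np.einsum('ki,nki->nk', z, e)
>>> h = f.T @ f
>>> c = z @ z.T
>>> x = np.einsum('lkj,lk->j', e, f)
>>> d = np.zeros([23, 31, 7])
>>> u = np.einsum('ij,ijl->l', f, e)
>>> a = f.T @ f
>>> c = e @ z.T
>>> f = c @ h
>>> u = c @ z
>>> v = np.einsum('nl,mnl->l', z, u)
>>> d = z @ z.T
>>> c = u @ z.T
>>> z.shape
(3, 7)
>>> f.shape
(23, 3, 3)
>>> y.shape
(37,)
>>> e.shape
(23, 3, 7)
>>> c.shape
(23, 3, 3)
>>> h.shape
(3, 3)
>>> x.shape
(7,)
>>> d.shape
(3, 3)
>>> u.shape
(23, 3, 7)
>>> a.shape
(3, 3)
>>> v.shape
(7,)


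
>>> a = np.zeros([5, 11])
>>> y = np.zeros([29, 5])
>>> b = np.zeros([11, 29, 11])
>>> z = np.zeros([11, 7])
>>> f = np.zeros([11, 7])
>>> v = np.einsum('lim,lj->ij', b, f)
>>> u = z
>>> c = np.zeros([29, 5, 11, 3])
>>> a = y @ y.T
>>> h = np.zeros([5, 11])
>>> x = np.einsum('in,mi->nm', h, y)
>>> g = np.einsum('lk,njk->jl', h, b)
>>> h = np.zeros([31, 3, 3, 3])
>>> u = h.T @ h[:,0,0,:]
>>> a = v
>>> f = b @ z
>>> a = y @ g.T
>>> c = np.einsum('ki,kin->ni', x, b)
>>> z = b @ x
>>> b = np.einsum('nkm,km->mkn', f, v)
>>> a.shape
(29, 29)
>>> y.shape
(29, 5)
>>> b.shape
(7, 29, 11)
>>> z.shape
(11, 29, 29)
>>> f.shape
(11, 29, 7)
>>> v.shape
(29, 7)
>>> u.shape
(3, 3, 3, 3)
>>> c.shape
(11, 29)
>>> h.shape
(31, 3, 3, 3)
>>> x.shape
(11, 29)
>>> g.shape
(29, 5)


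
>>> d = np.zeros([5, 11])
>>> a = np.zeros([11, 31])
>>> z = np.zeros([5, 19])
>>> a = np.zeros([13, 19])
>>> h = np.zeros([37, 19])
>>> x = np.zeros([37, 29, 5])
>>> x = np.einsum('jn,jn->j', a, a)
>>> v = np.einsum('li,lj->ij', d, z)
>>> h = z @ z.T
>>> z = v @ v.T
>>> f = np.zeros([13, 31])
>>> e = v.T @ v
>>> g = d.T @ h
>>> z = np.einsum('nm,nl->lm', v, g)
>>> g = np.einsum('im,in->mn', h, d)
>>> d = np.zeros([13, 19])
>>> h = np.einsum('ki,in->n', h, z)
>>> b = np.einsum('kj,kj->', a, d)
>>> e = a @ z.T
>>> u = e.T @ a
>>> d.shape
(13, 19)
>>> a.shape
(13, 19)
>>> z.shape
(5, 19)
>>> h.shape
(19,)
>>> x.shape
(13,)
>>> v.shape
(11, 19)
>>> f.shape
(13, 31)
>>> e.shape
(13, 5)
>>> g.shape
(5, 11)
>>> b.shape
()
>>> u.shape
(5, 19)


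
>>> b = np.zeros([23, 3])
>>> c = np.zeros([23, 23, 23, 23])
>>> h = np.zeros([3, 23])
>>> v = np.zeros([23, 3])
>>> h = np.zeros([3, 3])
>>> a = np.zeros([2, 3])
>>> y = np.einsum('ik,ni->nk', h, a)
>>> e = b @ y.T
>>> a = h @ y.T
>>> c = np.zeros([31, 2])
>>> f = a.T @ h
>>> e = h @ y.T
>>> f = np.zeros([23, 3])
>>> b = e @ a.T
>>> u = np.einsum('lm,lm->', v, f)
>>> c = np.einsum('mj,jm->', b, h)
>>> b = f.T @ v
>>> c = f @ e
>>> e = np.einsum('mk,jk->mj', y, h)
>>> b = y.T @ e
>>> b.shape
(3, 3)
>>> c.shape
(23, 2)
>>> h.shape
(3, 3)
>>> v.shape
(23, 3)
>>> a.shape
(3, 2)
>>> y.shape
(2, 3)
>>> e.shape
(2, 3)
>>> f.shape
(23, 3)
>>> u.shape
()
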